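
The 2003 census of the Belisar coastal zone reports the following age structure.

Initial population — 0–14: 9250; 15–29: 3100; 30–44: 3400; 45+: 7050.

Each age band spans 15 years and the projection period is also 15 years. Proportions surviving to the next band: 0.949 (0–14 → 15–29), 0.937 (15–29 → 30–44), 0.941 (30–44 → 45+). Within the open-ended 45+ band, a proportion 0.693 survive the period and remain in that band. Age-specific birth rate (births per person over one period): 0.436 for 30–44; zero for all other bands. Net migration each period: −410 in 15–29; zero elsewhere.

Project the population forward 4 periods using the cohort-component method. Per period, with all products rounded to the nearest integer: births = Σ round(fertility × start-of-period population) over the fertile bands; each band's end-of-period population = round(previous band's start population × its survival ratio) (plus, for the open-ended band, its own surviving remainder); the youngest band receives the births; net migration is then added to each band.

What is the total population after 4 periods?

13979

Period 1.
Births: 3400 × 0.436 = 1482
15–29: 9250 × 0.949 = 8778
30–44: 3100 × 0.937 = 2905
45+: 3400 × 0.941 + 7050 × 0.693 = 3199 + 4886 = 8085
Net migration: 15–29 − 410 → 8368
Giving 1482 / 8368 / 2905 / 8085.
Period 2.
Births: 2905 × 0.436 = 1267
15–29: 1482 × 0.949 = 1406
30–44: 8368 × 0.937 = 7841
45+: 2905 × 0.941 + 8085 × 0.693 = 2734 + 5603 = 8337
Net migration: 15–29 − 410 → 996
Giving 1267 / 996 / 7841 / 8337.
Period 3.
Births: 7841 × 0.436 = 3419
15–29: 1267 × 0.949 = 1202
30–44: 996 × 0.937 = 933
45+: 7841 × 0.941 + 8337 × 0.693 = 7378 + 5778 = 13156
Net migration: 15–29 − 410 → 792
Giving 3419 / 792 / 933 / 13156.
Period 4.
Births: 933 × 0.436 = 407
15–29: 3419 × 0.949 = 3245
30–44: 792 × 0.937 = 742
45+: 933 × 0.941 + 13156 × 0.693 = 878 + 9117 = 9995
Net migration: 15–29 − 410 → 2835
Giving 407 / 2835 / 742 / 9995.
Total after period 4: 407 + 2835 + 742 + 9995 = 13979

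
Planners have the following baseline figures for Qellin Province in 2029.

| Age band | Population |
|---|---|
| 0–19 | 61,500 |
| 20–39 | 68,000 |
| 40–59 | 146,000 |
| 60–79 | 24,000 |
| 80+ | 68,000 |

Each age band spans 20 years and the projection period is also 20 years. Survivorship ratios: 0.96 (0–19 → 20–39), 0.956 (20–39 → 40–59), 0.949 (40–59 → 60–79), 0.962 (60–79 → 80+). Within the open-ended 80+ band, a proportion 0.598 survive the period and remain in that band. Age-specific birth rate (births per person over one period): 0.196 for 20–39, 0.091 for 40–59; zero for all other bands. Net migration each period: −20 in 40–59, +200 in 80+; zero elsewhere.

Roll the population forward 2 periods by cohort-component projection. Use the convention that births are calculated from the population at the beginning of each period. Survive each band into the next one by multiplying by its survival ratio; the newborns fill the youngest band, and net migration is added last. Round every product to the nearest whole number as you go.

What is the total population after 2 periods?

332863

Numbering the groups 1..5 from youngest to oldest:
Period 1.
Births: 68000 × 0.196 = 13328, 146000 × 0.091 = 13286 → 26614
Group 2: 61500 × 0.96 = 59040
Group 3: 68000 × 0.956 = 65008
Group 4: 146000 × 0.949 = 138554
Group 5: 24000 × 0.962 + 68000 × 0.598 = 23088 + 40664 = 63752
Net migration: Group 3 − 20 → 64988; Group 5 + 200 → 63952
Population now: 0–19=26614, 20–39=59040, 40–59=64988, 60–79=138554, 80+=63952
Period 2.
Births: 59040 × 0.196 = 11572, 64988 × 0.091 = 5914 → 17486
Group 2: 26614 × 0.96 = 25549
Group 3: 59040 × 0.956 = 56442
Group 4: 64988 × 0.949 = 61674
Group 5: 138554 × 0.962 + 63952 × 0.598 = 133289 + 38243 = 171532
Net migration: Group 3 − 20 → 56422; Group 5 + 200 → 171732
Population now: 0–19=17486, 20–39=25549, 40–59=56422, 60–79=61674, 80+=171732
Total after period 2: 17486 + 25549 + 56422 + 61674 + 171732 = 332863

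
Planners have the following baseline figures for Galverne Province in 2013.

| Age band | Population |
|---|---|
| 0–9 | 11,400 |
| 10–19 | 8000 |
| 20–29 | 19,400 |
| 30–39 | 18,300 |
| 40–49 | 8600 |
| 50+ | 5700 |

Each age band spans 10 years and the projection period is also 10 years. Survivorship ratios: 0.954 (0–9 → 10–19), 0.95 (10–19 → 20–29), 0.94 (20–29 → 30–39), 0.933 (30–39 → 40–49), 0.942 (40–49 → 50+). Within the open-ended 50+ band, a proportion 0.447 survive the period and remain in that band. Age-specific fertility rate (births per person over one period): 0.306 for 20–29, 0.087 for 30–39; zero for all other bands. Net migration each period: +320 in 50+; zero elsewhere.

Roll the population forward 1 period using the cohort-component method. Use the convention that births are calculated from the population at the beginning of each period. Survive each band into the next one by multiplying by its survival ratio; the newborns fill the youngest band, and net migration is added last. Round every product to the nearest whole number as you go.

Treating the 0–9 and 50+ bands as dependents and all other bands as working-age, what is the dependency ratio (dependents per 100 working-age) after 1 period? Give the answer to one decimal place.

34.4

[period 1]
Births: 19400 × 0.306 = 5936  |  18300 × 0.087 = 1592 → total 7528
10–19: 11400 × 0.954 = 10876
20–29: 8000 × 0.95 = 7600
30–39: 19400 × 0.94 = 18236
40–49: 18300 × 0.933 = 17074
50+: 8600 × 0.942 + 5700 × 0.447 = 8101 + 2548 = 10649
Net migration: 50+ + 320 → 10969
Giving 7528 / 10876 / 7600 / 18236 / 17074 / 10969.
Dependents (band 0–9 + band 50+) = 7528 + 10969 = 18497; working-age = 53786; ratio = 18497/53786 × 100 = 34.4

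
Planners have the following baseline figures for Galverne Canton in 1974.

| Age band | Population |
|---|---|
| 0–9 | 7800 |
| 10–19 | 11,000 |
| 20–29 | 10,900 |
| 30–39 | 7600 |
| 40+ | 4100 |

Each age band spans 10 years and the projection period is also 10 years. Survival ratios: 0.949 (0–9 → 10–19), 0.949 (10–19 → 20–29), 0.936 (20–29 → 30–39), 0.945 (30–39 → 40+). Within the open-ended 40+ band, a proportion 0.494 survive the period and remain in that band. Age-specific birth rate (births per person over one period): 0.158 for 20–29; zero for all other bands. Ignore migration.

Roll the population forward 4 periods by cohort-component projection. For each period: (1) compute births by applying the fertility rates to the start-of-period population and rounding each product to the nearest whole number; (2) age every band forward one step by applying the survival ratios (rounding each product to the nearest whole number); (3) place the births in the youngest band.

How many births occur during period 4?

245

— Period 1 —
Births: 10900 * 0.158 = 1722
10–19: 7800 * 0.949 = 7402
20–29: 11000 * 0.949 = 10439
30–39: 10900 * 0.936 = 10202
40+: 7600 * 0.945 + 4100 * 0.494 = 7182 + 2025 = 9207
End of period: [1722, 7402, 10439, 10202, 9207]
— Period 2 —
Births: 10439 * 0.158 = 1649
10–19: 1722 * 0.949 = 1634
20–29: 7402 * 0.949 = 7024
30–39: 10439 * 0.936 = 9771
40+: 10202 * 0.945 + 9207 * 0.494 = 9641 + 4548 = 14189
End of period: [1649, 1634, 7024, 9771, 14189]
— Period 3 —
Births: 7024 * 0.158 = 1110
10–19: 1649 * 0.949 = 1565
20–29: 1634 * 0.949 = 1551
30–39: 7024 * 0.936 = 6574
40+: 9771 * 0.945 + 14189 * 0.494 = 9234 + 7009 = 16243
End of period: [1110, 1565, 1551, 6574, 16243]
— Period 4 —
Births: 1551 * 0.158 = 245
10–19: 1110 * 0.949 = 1053
20–29: 1565 * 0.949 = 1485
30–39: 1551 * 0.936 = 1452
40+: 6574 * 0.945 + 16243 * 0.494 = 6212 + 8024 = 14236
End of period: [245, 1053, 1485, 1452, 14236]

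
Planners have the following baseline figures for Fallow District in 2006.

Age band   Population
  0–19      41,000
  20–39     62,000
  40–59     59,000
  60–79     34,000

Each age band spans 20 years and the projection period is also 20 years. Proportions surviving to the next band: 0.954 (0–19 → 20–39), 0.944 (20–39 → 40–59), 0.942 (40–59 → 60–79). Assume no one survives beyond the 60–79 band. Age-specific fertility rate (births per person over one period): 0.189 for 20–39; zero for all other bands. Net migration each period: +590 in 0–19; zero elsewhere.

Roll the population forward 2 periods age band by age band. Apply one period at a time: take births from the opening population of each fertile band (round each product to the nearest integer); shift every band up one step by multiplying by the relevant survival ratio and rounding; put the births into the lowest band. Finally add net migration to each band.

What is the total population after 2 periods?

Call the bands 1 to 4, youngest first.
After projecting period 1:
Births: 62000 × 0.189 = 11718
Band 2: 41000 × 0.954 = 39114
Band 3: 62000 × 0.944 = 58528
Band 4: 59000 × 0.942 = 55578
Net migration: Band 1 + 590 → 12308
End of period: [12308, 39114, 58528, 55578]
After projecting period 2:
Births: 39114 × 0.189 = 7393
Band 2: 12308 × 0.954 = 11742
Band 3: 39114 × 0.944 = 36924
Band 4: 58528 × 0.942 = 55133
Net migration: Band 1 + 590 → 7983
End of period: [7983, 11742, 36924, 55133]
Total after period 2: 7983 + 11742 + 36924 + 55133 = 111782

111782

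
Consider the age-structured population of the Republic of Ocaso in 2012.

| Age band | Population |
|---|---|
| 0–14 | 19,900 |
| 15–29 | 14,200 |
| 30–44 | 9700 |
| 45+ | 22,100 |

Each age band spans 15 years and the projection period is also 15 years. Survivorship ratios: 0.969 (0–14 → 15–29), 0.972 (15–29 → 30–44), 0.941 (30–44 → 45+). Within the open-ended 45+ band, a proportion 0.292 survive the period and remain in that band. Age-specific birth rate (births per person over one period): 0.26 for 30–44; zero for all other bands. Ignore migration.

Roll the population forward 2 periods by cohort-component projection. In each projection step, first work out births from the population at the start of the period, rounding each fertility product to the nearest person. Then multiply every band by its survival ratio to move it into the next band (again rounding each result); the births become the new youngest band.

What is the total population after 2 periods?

Numbering the bands 1..4 from youngest to oldest:
— Period 1 —
Births: 9700 * 0.26 = 2522
Band 2: 19900 * 0.969 = 19283
Band 3: 14200 * 0.972 = 13802
Band 4: 9700 * 0.941 + 22100 * 0.292 = 9128 + 6453 = 15581
Population now: 0–14=2522, 15–29=19283, 30–44=13802, 45+=15581
— Period 2 —
Births: 13802 * 0.26 = 3589
Band 2: 2522 * 0.969 = 2444
Band 3: 19283 * 0.972 = 18743
Band 4: 13802 * 0.941 + 15581 * 0.292 = 12988 + 4550 = 17538
Population now: 0–14=3589, 15–29=2444, 30–44=18743, 45+=17538
Total after period 2: 3589 + 2444 + 18743 + 17538 = 42314

42314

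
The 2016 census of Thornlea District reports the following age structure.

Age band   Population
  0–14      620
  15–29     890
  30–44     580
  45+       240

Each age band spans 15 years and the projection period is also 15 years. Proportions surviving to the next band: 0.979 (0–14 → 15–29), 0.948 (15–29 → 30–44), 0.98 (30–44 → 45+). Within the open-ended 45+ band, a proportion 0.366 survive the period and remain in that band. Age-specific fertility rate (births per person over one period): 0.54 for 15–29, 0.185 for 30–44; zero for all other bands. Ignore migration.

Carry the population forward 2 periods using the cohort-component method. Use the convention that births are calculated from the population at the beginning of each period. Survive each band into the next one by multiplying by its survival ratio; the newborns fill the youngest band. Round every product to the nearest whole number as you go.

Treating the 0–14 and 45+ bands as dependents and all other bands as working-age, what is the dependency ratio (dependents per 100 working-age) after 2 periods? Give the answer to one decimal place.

Let group 1 be 0–14 through group 4 = 45+.
Period 1.
Births: 890 × 0.54 = 481 ; 580 × 0.185 = 107 → 588
Group 2: 620 × 0.979 = 607
Group 3: 890 × 0.948 = 844
Group 4: 580 × 0.98 + 240 × 0.366 = 568 + 88 = 656
→ [588, 607, 844, 656]
Period 2.
Births: 607 × 0.54 = 328 ; 844 × 0.185 = 156 → 484
Group 2: 588 × 0.979 = 576
Group 3: 607 × 0.948 = 575
Group 4: 844 × 0.98 + 656 × 0.366 = 827 + 240 = 1067
→ [484, 576, 575, 1067]
Dependents (band 0–14 + band 45+) = 484 + 1067 = 1551; working-age = 1151; ratio = 1551/1151 × 100 = 134.8

134.8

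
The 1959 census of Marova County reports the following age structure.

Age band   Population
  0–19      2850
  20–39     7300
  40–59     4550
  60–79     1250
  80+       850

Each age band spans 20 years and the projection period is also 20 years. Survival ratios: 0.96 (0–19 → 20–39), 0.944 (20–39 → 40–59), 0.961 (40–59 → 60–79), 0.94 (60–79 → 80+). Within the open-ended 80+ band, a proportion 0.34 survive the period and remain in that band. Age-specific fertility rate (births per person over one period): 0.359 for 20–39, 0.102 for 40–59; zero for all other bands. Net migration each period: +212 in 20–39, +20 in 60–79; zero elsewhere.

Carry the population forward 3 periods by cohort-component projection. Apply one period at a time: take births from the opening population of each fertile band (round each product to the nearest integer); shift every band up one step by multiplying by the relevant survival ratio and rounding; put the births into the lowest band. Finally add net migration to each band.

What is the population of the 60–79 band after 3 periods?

— Period 1 —
Births: 7300 × 0.359 = 2621  |  4550 × 0.102 = 464 ⇒ total 3085
20–39: 2850 × 0.96 = 2736
40–59: 7300 × 0.944 = 6891
60–79: 4550 × 0.961 = 4373
80+: 1250 × 0.94 + 850 × 0.34 = 1175 + 289 = 1464
Net migration: 20–39 + 212 → 2948; 60–79 + 20 → 4393
End of period: [3085, 2948, 6891, 4393, 1464]
— Period 2 —
Births: 2948 × 0.359 = 1058  |  6891 × 0.102 = 703 ⇒ total 1761
20–39: 3085 × 0.96 = 2962
40–59: 2948 × 0.944 = 2783
60–79: 6891 × 0.961 = 6622
80+: 4393 × 0.94 + 1464 × 0.34 = 4129 + 498 = 4627
Net migration: 20–39 + 212 → 3174; 60–79 + 20 → 6642
End of period: [1761, 3174, 2783, 6642, 4627]
— Period 3 —
Births: 3174 × 0.359 = 1139  |  2783 × 0.102 = 284 ⇒ total 1423
20–39: 1761 × 0.96 = 1691
40–59: 3174 × 0.944 = 2996
60–79: 2783 × 0.961 = 2674
80+: 6642 × 0.94 + 4627 × 0.34 = 6243 + 1573 = 7816
Net migration: 20–39 + 212 → 1903; 60–79 + 20 → 2694
End of period: [1423, 1903, 2996, 2694, 7816]

2694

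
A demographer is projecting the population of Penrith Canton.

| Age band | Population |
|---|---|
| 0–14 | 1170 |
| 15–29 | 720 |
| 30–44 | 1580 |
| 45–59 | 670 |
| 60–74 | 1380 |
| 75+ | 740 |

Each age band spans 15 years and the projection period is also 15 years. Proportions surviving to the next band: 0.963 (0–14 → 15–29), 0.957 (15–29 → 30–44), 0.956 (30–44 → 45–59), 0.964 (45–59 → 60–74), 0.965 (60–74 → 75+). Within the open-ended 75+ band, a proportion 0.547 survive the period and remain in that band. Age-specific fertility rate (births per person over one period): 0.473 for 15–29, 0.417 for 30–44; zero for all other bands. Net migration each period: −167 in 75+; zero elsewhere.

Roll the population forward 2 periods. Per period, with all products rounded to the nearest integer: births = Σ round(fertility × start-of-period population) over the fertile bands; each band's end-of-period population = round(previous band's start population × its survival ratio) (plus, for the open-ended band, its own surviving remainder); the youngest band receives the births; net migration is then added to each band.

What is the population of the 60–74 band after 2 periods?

1456

— Period 1 —
Births: 720 × 0.473 = 341, 1580 × 0.417 = 659 ⇒ total 1000
15–29: 1170 × 0.963 = 1127
30–44: 720 × 0.957 = 689
45–59: 1580 × 0.956 = 1510
60–74: 670 × 0.964 = 646
75+: 1380 × 0.965 + 740 × 0.547 = 1332 + 405 = 1737
Net migration: 75+ − 167 → 1570
→ [1000, 1127, 689, 1510, 646, 1570]
— Period 2 —
Births: 1127 × 0.473 = 533, 689 × 0.417 = 287 ⇒ total 820
15–29: 1000 × 0.963 = 963
30–44: 1127 × 0.957 = 1079
45–59: 689 × 0.956 = 659
60–74: 1510 × 0.964 = 1456
75+: 646 × 0.965 + 1570 × 0.547 = 623 + 859 = 1482
Net migration: 75+ − 167 → 1315
→ [820, 963, 1079, 659, 1456, 1315]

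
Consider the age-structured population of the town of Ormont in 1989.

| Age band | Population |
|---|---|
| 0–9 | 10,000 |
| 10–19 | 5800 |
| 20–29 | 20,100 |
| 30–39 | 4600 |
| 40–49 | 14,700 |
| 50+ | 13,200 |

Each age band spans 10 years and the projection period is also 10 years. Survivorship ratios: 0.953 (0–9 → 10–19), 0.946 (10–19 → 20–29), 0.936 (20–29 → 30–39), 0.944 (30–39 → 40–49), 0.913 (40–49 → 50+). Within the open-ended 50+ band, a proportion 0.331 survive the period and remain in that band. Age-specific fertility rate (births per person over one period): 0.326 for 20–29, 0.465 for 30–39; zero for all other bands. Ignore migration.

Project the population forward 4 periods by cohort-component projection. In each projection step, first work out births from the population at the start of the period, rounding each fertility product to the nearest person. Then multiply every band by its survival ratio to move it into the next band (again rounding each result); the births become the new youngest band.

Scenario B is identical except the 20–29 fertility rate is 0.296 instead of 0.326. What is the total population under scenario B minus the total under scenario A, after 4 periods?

-1313

Numbering the groups 1..6 from youngest to oldest:
[period 1]
Births: 20100 * 0.326 = 6553, 4600 * 0.465 = 2139 → total 8692
Group 2: 10000 * 0.953 = 9530
Group 3: 5800 * 0.946 = 5487
Group 4: 20100 * 0.936 = 18814
Group 5: 4600 * 0.944 = 4342
Group 6: 14700 * 0.913 + 13200 * 0.331 = 13421 + 4369 = 17790
Population now: 0–9=8692, 10–19=9530, 20–29=5487, 30–39=18814, 40–49=4342, 50+=17790
[period 2]
Births: 5487 * 0.326 = 1789, 18814 * 0.465 = 8749 → total 10538
Group 2: 8692 * 0.953 = 8283
Group 3: 9530 * 0.946 = 9015
Group 4: 5487 * 0.936 = 5136
Group 5: 18814 * 0.944 = 17760
Group 6: 4342 * 0.913 + 17790 * 0.331 = 3964 + 5888 = 9852
Population now: 0–9=10538, 10–19=8283, 20–29=9015, 30–39=5136, 40–49=17760, 50+=9852
[period 3]
Births: 9015 * 0.326 = 2939, 5136 * 0.465 = 2388 → total 5327
Group 2: 10538 * 0.953 = 10043
Group 3: 8283 * 0.946 = 7836
Group 4: 9015 * 0.936 = 8438
Group 5: 5136 * 0.944 = 4848
Group 6: 17760 * 0.913 + 9852 * 0.331 = 16215 + 3261 = 19476
Population now: 0–9=5327, 10–19=10043, 20–29=7836, 30–39=8438, 40–49=4848, 50+=19476
[period 4]
Births: 7836 * 0.326 = 2555, 8438 * 0.465 = 3924 → total 6479
Group 2: 5327 * 0.953 = 5077
Group 3: 10043 * 0.946 = 9501
Group 4: 7836 * 0.936 = 7334
Group 5: 8438 * 0.944 = 7965
Group 6: 4848 * 0.913 + 19476 * 0.331 = 4426 + 6447 = 10873
Population now: 0–9=6479, 10–19=5077, 20–29=9501, 30–39=7334, 40–49=7965, 50+=10873
Scenario A total after 4 periods: 47229
Scenario B projection —
[period 1]
Births: 20100 * 0.296 = 5950, 4600 * 0.465 = 2139 → total 8089
Group 2: 10000 * 0.953 = 9530
Group 3: 5800 * 0.946 = 5487
Group 4: 20100 * 0.936 = 18814
Group 5: 4600 * 0.944 = 4342
Group 6: 14700 * 0.913 + 13200 * 0.331 = 13421 + 4369 = 17790
Population now: 0–9=8089, 10–19=9530, 20–29=5487, 30–39=18814, 40–49=4342, 50+=17790
[period 2]
Births: 5487 * 0.296 = 1624, 18814 * 0.465 = 8749 → total 10373
Group 2: 8089 * 0.953 = 7709
Group 3: 9530 * 0.946 = 9015
Group 4: 5487 * 0.936 = 5136
Group 5: 18814 * 0.944 = 17760
Group 6: 4342 * 0.913 + 17790 * 0.331 = 3964 + 5888 = 9852
Population now: 0–9=10373, 10–19=7709, 20–29=9015, 30–39=5136, 40–49=17760, 50+=9852
[period 3]
Births: 9015 * 0.296 = 2668, 5136 * 0.465 = 2388 → total 5056
Group 2: 10373 * 0.953 = 9885
Group 3: 7709 * 0.946 = 7293
Group 4: 9015 * 0.936 = 8438
Group 5: 5136 * 0.944 = 4848
Group 6: 17760 * 0.913 + 9852 * 0.331 = 16215 + 3261 = 19476
Population now: 0–9=5056, 10–19=9885, 20–29=7293, 30–39=8438, 40–49=4848, 50+=19476
[period 4]
Births: 7293 * 0.296 = 2159, 8438 * 0.465 = 3924 → total 6083
Group 2: 5056 * 0.953 = 4818
Group 3: 9885 * 0.946 = 9351
Group 4: 7293 * 0.936 = 6826
Group 5: 8438 * 0.944 = 7965
Group 6: 4848 * 0.913 + 19476 * 0.331 = 4426 + 6447 = 10873
Population now: 0–9=6083, 10–19=4818, 20–29=9351, 30–39=6826, 40–49=7965, 50+=10873
Scenario B total after 4 periods: 45916
Difference B − A = 45916 − 47229 = -1313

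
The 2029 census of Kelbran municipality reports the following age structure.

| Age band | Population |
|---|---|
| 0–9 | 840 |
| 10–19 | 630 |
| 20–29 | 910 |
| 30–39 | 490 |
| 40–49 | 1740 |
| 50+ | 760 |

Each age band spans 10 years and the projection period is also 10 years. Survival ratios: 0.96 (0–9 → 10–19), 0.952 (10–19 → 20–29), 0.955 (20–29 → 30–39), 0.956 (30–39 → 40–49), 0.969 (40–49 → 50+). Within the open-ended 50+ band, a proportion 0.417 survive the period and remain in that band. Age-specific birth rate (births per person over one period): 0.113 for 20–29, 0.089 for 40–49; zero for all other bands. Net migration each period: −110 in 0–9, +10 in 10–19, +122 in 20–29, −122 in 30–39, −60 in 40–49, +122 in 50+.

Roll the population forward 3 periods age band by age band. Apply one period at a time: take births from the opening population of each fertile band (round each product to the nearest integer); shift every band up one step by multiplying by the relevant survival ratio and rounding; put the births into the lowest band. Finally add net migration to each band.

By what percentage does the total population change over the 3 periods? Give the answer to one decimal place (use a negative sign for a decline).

-46.1

[period 1]
Births: 910 × 0.113 = 103 ; 1740 × 0.089 = 155 ⇒ total 258
10–19: 840 × 0.96 = 806
20–29: 630 × 0.952 = 600
30–39: 910 × 0.955 = 869
40–49: 490 × 0.956 = 468
50+: 1740 × 0.969 + 760 × 0.417 = 1686 + 317 = 2003
Net migration: 0–9 − 110 → 148; 10–19 + 10 → 816; 20–29 + 122 → 722; 30–39 − 122 → 747; 40–49 − 60 → 408; 50+ + 122 → 2125
Population now: 0–9=148, 10–19=816, 20–29=722, 30–39=747, 40–49=408, 50+=2125
[period 2]
Births: 722 × 0.113 = 82 ; 408 × 0.089 = 36 ⇒ total 118
10–19: 148 × 0.96 = 142
20–29: 816 × 0.952 = 777
30–39: 722 × 0.955 = 690
40–49: 747 × 0.956 = 714
50+: 408 × 0.969 + 2125 × 0.417 = 395 + 886 = 1281
Net migration: 0–9 − 110 → 8; 10–19 + 10 → 152; 20–29 + 122 → 899; 30–39 − 122 → 568; 40–49 − 60 → 654; 50+ + 122 → 1403
Population now: 0–9=8, 10–19=152, 20–29=899, 30–39=568, 40–49=654, 50+=1403
[period 3]
Births: 899 × 0.113 = 102 ; 654 × 0.089 = 58 ⇒ total 160
10–19: 8 × 0.96 = 8
20–29: 152 × 0.952 = 145
30–39: 899 × 0.955 = 859
40–49: 568 × 0.956 = 543
50+: 654 × 0.969 + 1403 × 0.417 = 634 + 585 = 1219
Net migration: 0–9 − 110 → 50; 10–19 + 10 → 18; 20–29 + 122 → 267; 30–39 − 122 → 737; 40–49 − 60 → 483; 50+ + 122 → 1341
Population now: 0–9=50, 10–19=18, 20–29=267, 30–39=737, 40–49=483, 50+=1341
Total: 5370 → 2896; change = -2474; percentage change = -46.1%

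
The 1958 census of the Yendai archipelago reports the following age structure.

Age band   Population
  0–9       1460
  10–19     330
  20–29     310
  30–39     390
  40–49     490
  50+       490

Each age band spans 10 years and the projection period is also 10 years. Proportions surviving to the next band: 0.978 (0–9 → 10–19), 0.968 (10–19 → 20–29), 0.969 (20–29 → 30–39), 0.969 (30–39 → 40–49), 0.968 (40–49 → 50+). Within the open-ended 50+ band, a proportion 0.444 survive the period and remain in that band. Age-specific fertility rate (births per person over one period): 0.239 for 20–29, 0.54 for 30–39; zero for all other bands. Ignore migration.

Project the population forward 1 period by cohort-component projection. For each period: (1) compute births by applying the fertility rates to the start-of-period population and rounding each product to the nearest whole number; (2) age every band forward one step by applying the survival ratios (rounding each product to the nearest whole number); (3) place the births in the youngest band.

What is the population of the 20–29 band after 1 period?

(Groups numbered youngest = 1 to oldest = 6.)
— Period 1 —
Births: 310 * 0.239 = 74 ; 390 * 0.54 = 211 ⇒ total 285
Group 2: 1460 * 0.978 = 1428
Group 3: 330 * 0.968 = 319
Group 4: 310 * 0.969 = 300
Group 5: 390 * 0.969 = 378
Group 6: 490 * 0.968 + 490 * 0.444 = 474 + 218 = 692
End of period: [285, 1428, 319, 300, 378, 692]

319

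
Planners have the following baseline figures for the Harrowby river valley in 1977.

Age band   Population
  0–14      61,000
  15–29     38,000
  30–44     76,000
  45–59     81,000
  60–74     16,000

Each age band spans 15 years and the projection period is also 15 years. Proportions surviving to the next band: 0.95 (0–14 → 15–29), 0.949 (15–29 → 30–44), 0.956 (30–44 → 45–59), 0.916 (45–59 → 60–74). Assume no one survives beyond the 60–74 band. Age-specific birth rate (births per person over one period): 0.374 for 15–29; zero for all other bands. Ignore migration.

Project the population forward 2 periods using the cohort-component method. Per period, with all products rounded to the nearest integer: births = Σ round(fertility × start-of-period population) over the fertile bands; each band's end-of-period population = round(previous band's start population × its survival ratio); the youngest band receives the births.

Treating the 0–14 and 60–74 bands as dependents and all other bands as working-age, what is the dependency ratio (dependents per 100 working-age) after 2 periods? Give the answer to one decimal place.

[period 1]
Births: 38000 * 0.374 = 14212
15–29: 61000 * 0.95 = 57950
30–44: 38000 * 0.949 = 36062
45–59: 76000 * 0.956 = 72656
60–74: 81000 * 0.916 = 74196
Population now: 0–14=14212, 15–29=57950, 30–44=36062, 45–59=72656, 60–74=74196
[period 2]
Births: 57950 * 0.374 = 21673
15–29: 14212 * 0.95 = 13501
30–44: 57950 * 0.949 = 54995
45–59: 36062 * 0.956 = 34475
60–74: 72656 * 0.916 = 66553
Population now: 0–14=21673, 15–29=13501, 30–44=54995, 45–59=34475, 60–74=66553
Dependents (band 0–14 + band 60–74) = 21673 + 66553 = 88226; working-age = 102971; ratio = 88226/102971 × 100 = 85.7

85.7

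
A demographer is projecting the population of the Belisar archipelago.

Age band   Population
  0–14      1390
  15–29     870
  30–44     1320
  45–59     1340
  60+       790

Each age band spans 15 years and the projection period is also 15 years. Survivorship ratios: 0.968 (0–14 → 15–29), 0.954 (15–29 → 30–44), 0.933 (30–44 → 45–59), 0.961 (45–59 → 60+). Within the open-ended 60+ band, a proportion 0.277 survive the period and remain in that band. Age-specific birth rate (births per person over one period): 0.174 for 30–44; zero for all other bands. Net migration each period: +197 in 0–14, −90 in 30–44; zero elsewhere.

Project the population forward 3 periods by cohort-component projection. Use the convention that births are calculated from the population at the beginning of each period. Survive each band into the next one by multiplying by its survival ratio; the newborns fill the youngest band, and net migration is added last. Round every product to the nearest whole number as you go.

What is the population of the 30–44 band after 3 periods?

Let band 1 be 0–14 through band 5 = 60+.
Period 1.
Births: 1320 × 0.174 = 230
Band 2: 1390 × 0.968 = 1346
Band 3: 870 × 0.954 = 830
Band 4: 1320 × 0.933 = 1232
Band 5: 1340 × 0.961 + 790 × 0.277 = 1288 + 219 = 1507
Net migration: Band 1 + 197 → 427; Band 3 − 90 → 740
End of period: [427, 1346, 740, 1232, 1507]
Period 2.
Births: 740 × 0.174 = 129
Band 2: 427 × 0.968 = 413
Band 3: 1346 × 0.954 = 1284
Band 4: 740 × 0.933 = 690
Band 5: 1232 × 0.961 + 1507 × 0.277 = 1184 + 417 = 1601
Net migration: Band 1 + 197 → 326; Band 3 − 90 → 1194
End of period: [326, 413, 1194, 690, 1601]
Period 3.
Births: 1194 × 0.174 = 208
Band 2: 326 × 0.968 = 316
Band 3: 413 × 0.954 = 394
Band 4: 1194 × 0.933 = 1114
Band 5: 690 × 0.961 + 1601 × 0.277 = 663 + 443 = 1106
Net migration: Band 1 + 197 → 405; Band 3 − 90 → 304
End of period: [405, 316, 304, 1114, 1106]

304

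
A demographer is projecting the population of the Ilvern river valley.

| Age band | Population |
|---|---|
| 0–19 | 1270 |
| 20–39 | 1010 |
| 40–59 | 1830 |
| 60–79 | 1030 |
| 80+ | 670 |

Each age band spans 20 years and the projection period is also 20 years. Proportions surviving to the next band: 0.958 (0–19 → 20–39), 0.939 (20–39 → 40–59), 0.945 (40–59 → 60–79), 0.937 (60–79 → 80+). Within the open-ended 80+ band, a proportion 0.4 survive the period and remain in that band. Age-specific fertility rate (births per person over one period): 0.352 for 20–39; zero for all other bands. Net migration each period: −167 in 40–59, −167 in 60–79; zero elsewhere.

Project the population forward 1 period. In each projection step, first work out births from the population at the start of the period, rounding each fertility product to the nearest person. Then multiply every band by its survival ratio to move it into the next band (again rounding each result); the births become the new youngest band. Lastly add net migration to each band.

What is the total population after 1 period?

5149

Period 1.
Births: 1010 × 0.352 = 356
20–39: 1270 × 0.958 = 1217
40–59: 1010 × 0.939 = 948
60–79: 1830 × 0.945 = 1729
80+: 1030 × 0.937 + 670 × 0.4 = 965 + 268 = 1233
Net migration: 40–59 − 167 → 781; 60–79 − 167 → 1562
End of period: [356, 1217, 781, 1562, 1233]
Total after period 1: 356 + 1217 + 781 + 1562 + 1233 = 5149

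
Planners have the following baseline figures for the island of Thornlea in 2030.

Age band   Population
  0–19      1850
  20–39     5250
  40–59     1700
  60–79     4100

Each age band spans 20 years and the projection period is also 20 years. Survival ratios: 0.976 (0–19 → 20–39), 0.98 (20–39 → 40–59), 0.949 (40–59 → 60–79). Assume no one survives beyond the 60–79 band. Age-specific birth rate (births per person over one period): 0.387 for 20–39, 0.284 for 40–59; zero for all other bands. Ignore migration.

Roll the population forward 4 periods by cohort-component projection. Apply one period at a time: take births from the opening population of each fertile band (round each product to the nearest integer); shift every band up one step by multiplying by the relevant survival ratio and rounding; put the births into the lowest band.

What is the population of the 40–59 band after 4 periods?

2066

(Bands numbered youngest = 1 to oldest = 4.)
— Period 1 —
Births: 5250 × 0.387 = 2032, 1700 × 0.284 = 483 — total 2515
Band 2: 1850 × 0.976 = 1806
Band 3: 5250 × 0.98 = 5145
Band 4: 1700 × 0.949 = 1613
Giving 2515 / 1806 / 5145 / 1613.
— Period 2 —
Births: 1806 × 0.387 = 699, 5145 × 0.284 = 1461 — total 2160
Band 2: 2515 × 0.976 = 2455
Band 3: 1806 × 0.98 = 1770
Band 4: 5145 × 0.949 = 4883
Giving 2160 / 2455 / 1770 / 4883.
— Period 3 —
Births: 2455 × 0.387 = 950, 1770 × 0.284 = 503 — total 1453
Band 2: 2160 × 0.976 = 2108
Band 3: 2455 × 0.98 = 2406
Band 4: 1770 × 0.949 = 1680
Giving 1453 / 2108 / 2406 / 1680.
— Period 4 —
Births: 2108 × 0.387 = 816, 2406 × 0.284 = 683 — total 1499
Band 2: 1453 × 0.976 = 1418
Band 3: 2108 × 0.98 = 2066
Band 4: 2406 × 0.949 = 2283
Giving 1499 / 1418 / 2066 / 2283.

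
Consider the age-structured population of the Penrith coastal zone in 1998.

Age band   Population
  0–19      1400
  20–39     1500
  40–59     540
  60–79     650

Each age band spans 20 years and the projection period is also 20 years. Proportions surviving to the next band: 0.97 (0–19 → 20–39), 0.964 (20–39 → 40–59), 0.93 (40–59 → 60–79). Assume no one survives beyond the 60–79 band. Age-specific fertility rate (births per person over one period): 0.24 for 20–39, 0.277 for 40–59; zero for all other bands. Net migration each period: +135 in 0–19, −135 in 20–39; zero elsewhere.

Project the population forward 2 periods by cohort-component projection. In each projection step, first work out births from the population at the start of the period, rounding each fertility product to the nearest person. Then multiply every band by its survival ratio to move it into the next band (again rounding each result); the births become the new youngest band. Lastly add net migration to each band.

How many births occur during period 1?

510

Call the groups 1 to 4, youngest first.
Period 1:
Births: 1500 × 0.24 = 360 ; 540 × 0.277 = 150 → total 510
Group 2: 1400 × 0.97 = 1358
Group 3: 1500 × 0.964 = 1446
Group 4: 540 × 0.93 = 502
Net migration: Group 1 + 135 → 645; Group 2 − 135 → 1223
Giving 645 / 1223 / 1446 / 502.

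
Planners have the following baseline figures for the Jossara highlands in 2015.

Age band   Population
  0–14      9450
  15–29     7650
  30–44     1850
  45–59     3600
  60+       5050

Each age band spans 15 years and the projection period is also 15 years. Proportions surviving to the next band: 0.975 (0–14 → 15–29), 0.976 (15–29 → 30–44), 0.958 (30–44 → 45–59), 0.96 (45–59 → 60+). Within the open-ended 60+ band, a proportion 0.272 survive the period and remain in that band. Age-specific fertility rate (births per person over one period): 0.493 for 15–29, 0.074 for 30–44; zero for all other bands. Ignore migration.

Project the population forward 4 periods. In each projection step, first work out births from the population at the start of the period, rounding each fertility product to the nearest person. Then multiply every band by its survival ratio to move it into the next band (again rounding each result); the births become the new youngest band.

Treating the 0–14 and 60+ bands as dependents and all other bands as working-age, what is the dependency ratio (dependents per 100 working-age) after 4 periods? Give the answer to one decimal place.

Period 1:
Births: 7650 × 0.493 = 3771 ; 1850 × 0.074 = 137 ⇒ total 3908
15–29: 9450 × 0.975 = 9214
30–44: 7650 × 0.976 = 7466
45–59: 1850 × 0.958 = 1772
60+: 3600 × 0.96 + 5050 × 0.272 = 3456 + 1374 = 4830
Population now: 0–14=3908, 15–29=9214, 30–44=7466, 45–59=1772, 60+=4830
Period 2:
Births: 9214 × 0.493 = 4543 ; 7466 × 0.074 = 552 ⇒ total 5095
15–29: 3908 × 0.975 = 3810
30–44: 9214 × 0.976 = 8993
45–59: 7466 × 0.958 = 7152
60+: 1772 × 0.96 + 4830 × 0.272 = 1701 + 1314 = 3015
Population now: 0–14=5095, 15–29=3810, 30–44=8993, 45–59=7152, 60+=3015
Period 3:
Births: 3810 × 0.493 = 1878 ; 8993 × 0.074 = 665 ⇒ total 2543
15–29: 5095 × 0.975 = 4968
30–44: 3810 × 0.976 = 3719
45–59: 8993 × 0.958 = 8615
60+: 7152 × 0.96 + 3015 × 0.272 = 6866 + 820 = 7686
Population now: 0–14=2543, 15–29=4968, 30–44=3719, 45–59=8615, 60+=7686
Period 4:
Births: 4968 × 0.493 = 2449 ; 3719 × 0.074 = 275 ⇒ total 2724
15–29: 2543 × 0.975 = 2479
30–44: 4968 × 0.976 = 4849
45–59: 3719 × 0.958 = 3563
60+: 8615 × 0.96 + 7686 × 0.272 = 8270 + 2091 = 10361
Population now: 0–14=2724, 15–29=2479, 30–44=4849, 45–59=3563, 60+=10361
Dependents (band 0–14 + band 60+) = 2724 + 10361 = 13085; working-age = 10891; ratio = 13085/10891 × 100 = 120.1

120.1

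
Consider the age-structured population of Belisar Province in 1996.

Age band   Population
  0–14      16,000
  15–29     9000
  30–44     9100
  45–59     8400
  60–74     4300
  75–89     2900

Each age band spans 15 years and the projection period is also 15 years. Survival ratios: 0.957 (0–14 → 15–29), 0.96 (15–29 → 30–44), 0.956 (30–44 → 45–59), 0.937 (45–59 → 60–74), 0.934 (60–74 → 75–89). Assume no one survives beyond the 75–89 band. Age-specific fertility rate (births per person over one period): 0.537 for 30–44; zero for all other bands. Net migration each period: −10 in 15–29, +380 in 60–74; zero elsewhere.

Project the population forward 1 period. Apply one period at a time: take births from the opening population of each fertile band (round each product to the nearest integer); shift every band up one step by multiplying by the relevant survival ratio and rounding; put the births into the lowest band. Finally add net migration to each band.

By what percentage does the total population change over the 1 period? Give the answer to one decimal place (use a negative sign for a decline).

0.2

Numbering the groups 1..6 from youngest to oldest:
Period 1.
Births: 9100 * 0.537 = 4887
Group 2: 16000 * 0.957 = 15312
Group 3: 9000 * 0.96 = 8640
Group 4: 9100 * 0.956 = 8700
Group 5: 8400 * 0.937 = 7871
Group 6: 4300 * 0.934 = 4016
Net migration: Group 2 − 10 → 15302; Group 5 + 380 → 8251
End of period: [4887, 15302, 8640, 8700, 8251, 4016]
Total: 49700 → 49796; change = 96; percentage change = 0.2%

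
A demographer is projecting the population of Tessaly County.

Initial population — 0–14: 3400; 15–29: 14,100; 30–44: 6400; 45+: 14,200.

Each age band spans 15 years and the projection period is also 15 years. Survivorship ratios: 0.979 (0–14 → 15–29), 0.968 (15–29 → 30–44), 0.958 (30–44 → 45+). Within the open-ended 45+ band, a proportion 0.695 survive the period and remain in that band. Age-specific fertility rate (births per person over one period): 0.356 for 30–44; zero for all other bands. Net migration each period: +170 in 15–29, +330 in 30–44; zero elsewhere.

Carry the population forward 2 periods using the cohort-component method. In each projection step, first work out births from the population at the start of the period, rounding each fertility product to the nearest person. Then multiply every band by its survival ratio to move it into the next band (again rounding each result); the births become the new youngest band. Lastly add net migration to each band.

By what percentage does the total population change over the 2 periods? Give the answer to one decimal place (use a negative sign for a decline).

-6.5

After projecting period 1:
Births: 6400 × 0.356 = 2278
15–29: 3400 × 0.979 = 3329
30–44: 14100 × 0.968 = 13649
45+: 6400 × 0.958 + 14200 × 0.695 = 6131 + 9869 = 16000
Net migration: 15–29 + 170 → 3499; 30–44 + 330 → 13979
End of period: [2278, 3499, 13979, 16000]
After projecting period 2:
Births: 13979 × 0.356 = 4977
15–29: 2278 × 0.979 = 2230
30–44: 3499 × 0.968 = 3387
45+: 13979 × 0.958 + 16000 × 0.695 = 13392 + 11120 = 24512
Net migration: 15–29 + 170 → 2400; 30–44 + 330 → 3717
End of period: [4977, 2400, 3717, 24512]
Total: 38100 → 35606; change = -2494; percentage change = -6.5%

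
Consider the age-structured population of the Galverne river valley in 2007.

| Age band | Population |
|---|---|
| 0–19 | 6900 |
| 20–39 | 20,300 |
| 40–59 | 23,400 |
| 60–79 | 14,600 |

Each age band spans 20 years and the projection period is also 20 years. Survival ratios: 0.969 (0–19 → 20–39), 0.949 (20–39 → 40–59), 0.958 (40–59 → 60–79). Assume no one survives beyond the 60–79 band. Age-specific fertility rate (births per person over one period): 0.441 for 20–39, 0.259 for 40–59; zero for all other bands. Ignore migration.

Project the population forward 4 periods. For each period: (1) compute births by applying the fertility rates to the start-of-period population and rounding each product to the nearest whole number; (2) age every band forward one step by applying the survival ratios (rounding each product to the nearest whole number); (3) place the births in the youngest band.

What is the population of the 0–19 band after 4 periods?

Numbering the bands 1..4 from youngest to oldest:
Period 1.
Births: 20300 * 0.441 = 8952, 23400 * 0.259 = 6061 — total 15013
Band 2: 6900 * 0.969 = 6686
Band 3: 20300 * 0.949 = 19265
Band 4: 23400 * 0.958 = 22417
Giving 15013 / 6686 / 19265 / 22417.
Period 2.
Births: 6686 * 0.441 = 2949, 19265 * 0.259 = 4990 — total 7939
Band 2: 15013 * 0.969 = 14548
Band 3: 6686 * 0.949 = 6345
Band 4: 19265 * 0.958 = 18456
Giving 7939 / 14548 / 6345 / 18456.
Period 3.
Births: 14548 * 0.441 = 6416, 6345 * 0.259 = 1643 — total 8059
Band 2: 7939 * 0.969 = 7693
Band 3: 14548 * 0.949 = 13806
Band 4: 6345 * 0.958 = 6079
Giving 8059 / 7693 / 13806 / 6079.
Period 4.
Births: 7693 * 0.441 = 3393, 13806 * 0.259 = 3576 — total 6969
Band 2: 8059 * 0.969 = 7809
Band 3: 7693 * 0.949 = 7301
Band 4: 13806 * 0.958 = 13226
Giving 6969 / 7809 / 7301 / 13226.

6969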